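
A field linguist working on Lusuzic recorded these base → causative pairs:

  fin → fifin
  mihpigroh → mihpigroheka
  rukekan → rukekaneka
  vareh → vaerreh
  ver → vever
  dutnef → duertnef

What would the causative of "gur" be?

fin and rukekan both end in -n yet inflect differently (fifin, rukekaneka), so the final letter is not what conditions the rule; the number of vowels is.
"gur" has 1 vowel. The stems with 1 vowel (ver → vever, fin → fifin) repeat the first consonant+vowel as a prefix.
The other patterns: stems with 2 vowels insert -er- after the first vowel; stems with 3 vowels add -eka.
So gur → gugur.

gugur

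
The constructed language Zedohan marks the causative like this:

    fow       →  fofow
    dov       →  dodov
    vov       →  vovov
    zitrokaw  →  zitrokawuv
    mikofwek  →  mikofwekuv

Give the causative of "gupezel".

fow and zitrokaw both end in -w yet inflect differently (fofow, zitrokawuv), so the final letter is not what conditions the rule; the number of vowels is.
"gupezel" has 3 vowels. The stems with 3 vowels (zitrokaw → zitrokawuv, mikofwek → mikofwekuv) add -uv.
So gupezel → gupezeluv.

gupezeluv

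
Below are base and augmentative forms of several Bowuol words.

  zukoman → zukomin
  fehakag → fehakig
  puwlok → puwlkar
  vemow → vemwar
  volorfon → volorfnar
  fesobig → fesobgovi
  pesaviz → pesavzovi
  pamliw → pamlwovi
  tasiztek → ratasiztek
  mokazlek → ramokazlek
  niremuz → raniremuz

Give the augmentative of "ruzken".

"ruzken" has last vowel 'e'. The stems whose last vowel is 'e' (tasiztek → ratasiztek, mokazlek → ramokazlek) add the prefix ra-.
The other patterns: stems whose last vowel is 'a' change the last vowel to 'i'; stems whose last vowel is 'o' delete the last vowel and add -ar; stems whose last vowel is 'i' delete the last vowel and add -ovi.
So ruzken → raruzken.

raruzken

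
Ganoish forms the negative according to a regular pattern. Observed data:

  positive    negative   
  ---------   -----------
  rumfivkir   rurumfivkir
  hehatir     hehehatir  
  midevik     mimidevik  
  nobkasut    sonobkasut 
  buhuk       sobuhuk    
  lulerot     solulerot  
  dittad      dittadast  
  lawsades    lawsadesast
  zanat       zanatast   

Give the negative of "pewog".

"pewog" has last vowel 'o'. The one such stem in the data (lulerot → solulerot) adds the prefix so-, so the same rule applies.
The other patterns: stems whose last vowel is 'i' repeat the first consonant+vowel as a prefix; stems whose last vowel is 'a' or 'e' add -ast.
So pewog → sopewog.

sopewog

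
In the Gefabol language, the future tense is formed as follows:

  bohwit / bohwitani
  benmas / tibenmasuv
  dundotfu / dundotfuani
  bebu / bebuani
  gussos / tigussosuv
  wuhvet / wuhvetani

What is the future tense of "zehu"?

benmas and bebu both begin with b- yet inflect differently (tibenmasuv, bebuani), so the first letter is not what conditions the rule; the final letter is.
"zehu" ends in -u. The stems ending in -u (bebu → bebuani, dundotfu → dundotfuani) add -ani.
So zehu → zehuani.

zehuani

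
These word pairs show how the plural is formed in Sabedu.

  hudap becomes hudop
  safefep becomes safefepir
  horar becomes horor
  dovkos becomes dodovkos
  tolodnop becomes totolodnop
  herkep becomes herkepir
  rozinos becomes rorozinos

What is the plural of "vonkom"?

tolodnop and safefep both end in -p yet inflect differently (totolodnop, safefepir), so the final letter is not what conditions the rule; the last vowel is.
"vonkom" has last vowel 'o'. The stems whose last vowel is 'o' (tolodnop → totolodnop, dovkos → dodovkos, rozinos → rorozinos) repeat the first consonant+vowel as a prefix.
So vonkom → vovonkom.

vovonkom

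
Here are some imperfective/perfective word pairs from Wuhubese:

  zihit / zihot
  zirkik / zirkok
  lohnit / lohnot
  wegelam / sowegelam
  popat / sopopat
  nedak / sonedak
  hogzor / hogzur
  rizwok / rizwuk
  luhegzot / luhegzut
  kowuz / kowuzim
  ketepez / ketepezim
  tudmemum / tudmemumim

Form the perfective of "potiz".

potoz

zihit and popat both end in -t yet inflect differently (zihot, sopopat), so the final letter is not what conditions the rule; the last vowel is.
"potiz" has last vowel 'i'. The stems whose last vowel is 'i' (zihit → zihot, zirkik → zirkok, lohnit → lohnot) change the last vowel to 'o'.
The other patterns: stems whose last vowel is 'a' add the prefix so-; stems whose last vowel is 'o' change the last vowel to 'u'; stems whose last vowel is 'e' or 'u' add -im.
So potiz → potoz.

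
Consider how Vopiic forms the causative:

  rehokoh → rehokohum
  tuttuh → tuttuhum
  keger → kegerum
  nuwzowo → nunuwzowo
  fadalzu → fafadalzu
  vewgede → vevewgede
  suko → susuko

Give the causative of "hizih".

"hizih" ends in a consonant. The stems ending in a consonant (rehokoh → rehokohum, tuttuh → tuttuhum, keger → kegerum) add -um.
So hizih → hizihum.

hizihum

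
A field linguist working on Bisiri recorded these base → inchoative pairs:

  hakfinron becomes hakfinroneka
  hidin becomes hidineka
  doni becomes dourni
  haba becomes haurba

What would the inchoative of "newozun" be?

newozuneka

hidin and doni both have last vowel 'i' yet inflect differently (hidineka, dourni), so the last vowel is not what conditions the rule; whether the stem ends in a vowel or a consonant is.
"newozun" ends in a consonant. The stems ending in a consonant (hakfinron → hakfinroneka, hidin → hidineka) add -eka.
So newozun → newozuneka.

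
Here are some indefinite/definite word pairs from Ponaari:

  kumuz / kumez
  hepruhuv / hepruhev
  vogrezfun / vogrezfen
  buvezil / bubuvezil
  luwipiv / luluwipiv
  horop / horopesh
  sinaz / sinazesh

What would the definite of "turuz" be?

"turuz" has last vowel 'u'. The stems whose last vowel is 'u' (kumuz → kumez, hepruhuv → hepruhev, vogrezfun → vogrezfen) change the last vowel to 'e'.
The other patterns: stems whose last vowel is 'i' repeat the first consonant+vowel as a prefix; stems whose last vowel is 'a' or 'o' add -esh.
So turuz → turez.

turez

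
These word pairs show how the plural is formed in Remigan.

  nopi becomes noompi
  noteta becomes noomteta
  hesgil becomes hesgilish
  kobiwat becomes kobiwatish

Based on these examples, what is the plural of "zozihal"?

zozihalish

"zozihal" ends in a consonant. The stems ending in a consonant (hesgil → hesgilish, kobiwat → kobiwatish) add -ish.
The other pattern: stems ending in a vowel insert -om- after the first vowel.
So zozihal → zozihalish.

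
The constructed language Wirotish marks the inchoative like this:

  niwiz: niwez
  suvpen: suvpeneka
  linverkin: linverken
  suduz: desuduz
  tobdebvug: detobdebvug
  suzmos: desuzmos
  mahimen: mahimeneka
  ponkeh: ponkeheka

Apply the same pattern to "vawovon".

devawovon

mahimen and linverkin both end in -n yet inflect differently (mahimeneka, linverken), so the final letter is not what conditions the rule; the last vowel is.
"vawovon" has last vowel 'o'. The one such stem in the data (suzmos → desuzmos) adds the prefix de-, so the same rule applies.
So vawovon → devawovon.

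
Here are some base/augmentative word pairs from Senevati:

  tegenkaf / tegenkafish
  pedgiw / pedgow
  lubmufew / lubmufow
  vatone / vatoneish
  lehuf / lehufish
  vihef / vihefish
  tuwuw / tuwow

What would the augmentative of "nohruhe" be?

"nohruhe" ends in -e. The one such stem in the data (vatone → vatoneish) adds -ish, so the same rule applies.
The other pattern: stems ending in -w change the last vowel to 'o'.
So nohruhe → nohruheish.

nohruheish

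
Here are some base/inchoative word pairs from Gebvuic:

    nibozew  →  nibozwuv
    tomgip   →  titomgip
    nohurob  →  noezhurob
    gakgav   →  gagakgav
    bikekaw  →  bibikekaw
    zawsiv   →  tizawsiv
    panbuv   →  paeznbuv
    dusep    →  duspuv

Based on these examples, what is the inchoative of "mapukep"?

bikekaw and nibozew both end in -w yet inflect differently (bibikekaw, nibozwuv), so the final letter is not what conditions the rule; the last vowel is.
"mapukep" has last vowel 'e'. The stems whose last vowel is 'e' (dusep → duspuv, nibozew → nibozwuv) delete the last vowel and add -uv.
So mapukep → mapukpuv.

mapukpuv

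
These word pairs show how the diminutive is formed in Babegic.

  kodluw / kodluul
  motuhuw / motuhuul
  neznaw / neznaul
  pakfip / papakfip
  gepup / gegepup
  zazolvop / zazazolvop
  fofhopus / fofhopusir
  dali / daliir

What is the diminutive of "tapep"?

kodluw and gepup both have last vowel 'u' yet inflect differently (kodluul, gegepup), so the last vowel is not what conditions the rule; the final letter is.
"tapep" ends in -p. The stems ending in -p (pakfip → papakfip, gepup → gegepup, zazolvop → zazazolvop) repeat the first consonant+vowel as a prefix.
So tapep → tatapep.

tatapep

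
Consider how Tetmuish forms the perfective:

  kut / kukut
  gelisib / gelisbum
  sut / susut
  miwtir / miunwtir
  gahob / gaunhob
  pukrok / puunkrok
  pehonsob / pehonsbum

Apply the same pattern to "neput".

neunput

gahob and pehonsob both end in -b yet inflect differently (gaunhob, pehonsbum), so the final letter is not what conditions the rule; the number of vowels is.
"neput" has 2 vowels. The stems with 2 vowels (pukrok → puunkrok, miwtir → miunwtir, gahob → gaunhob) insert -un- after the first vowel.
The other patterns: stems with 1 vowel repeat the first consonant+vowel as a prefix; stems with 3 vowels delete the last vowel and add -um.
So neput → neunput.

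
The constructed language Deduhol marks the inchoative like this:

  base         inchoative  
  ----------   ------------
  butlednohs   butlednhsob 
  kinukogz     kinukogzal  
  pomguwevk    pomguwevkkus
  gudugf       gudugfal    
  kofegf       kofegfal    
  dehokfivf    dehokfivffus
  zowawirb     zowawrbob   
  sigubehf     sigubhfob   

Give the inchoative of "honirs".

dehokfivf and kofegf both end in -f yet inflect differently (dehokfivffus, kofegfal), so the final letter is not what conditions the rule; the second-to-last letter is.
"honirs" has second-to-last letter 'r'. The one such stem in the data (zowawirb → zowawrbob) deletes the last vowel and adds -ob (as do butlednohs, sigubehf), so the same rule applies.
The other patterns: stems whose second-to-last letter is 'v' double the final consonant and add -us; stems whose second-to-last letter is 'g' add -al.
So honirs → honrsob.

honrsob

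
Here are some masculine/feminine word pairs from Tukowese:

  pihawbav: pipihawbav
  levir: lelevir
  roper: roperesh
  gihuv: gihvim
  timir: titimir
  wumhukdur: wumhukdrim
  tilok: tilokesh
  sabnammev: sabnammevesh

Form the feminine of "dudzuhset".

sabnammev and gihuv both end in -v yet inflect differently (sabnammevesh, gihvim), so the final letter is not what conditions the rule; the last vowel is.
"dudzuhset" has last vowel 'e'. The stems whose last vowel is 'e' (roper → roperesh, sabnammev → sabnammevesh) add -esh.
The other patterns: stems whose last vowel is 'u' delete the last vowel and add -im; stems whose last vowel is 'a' or 'i' repeat the first consonant+vowel as a prefix.
So dudzuhset → dudzuhsetesh.

dudzuhsetesh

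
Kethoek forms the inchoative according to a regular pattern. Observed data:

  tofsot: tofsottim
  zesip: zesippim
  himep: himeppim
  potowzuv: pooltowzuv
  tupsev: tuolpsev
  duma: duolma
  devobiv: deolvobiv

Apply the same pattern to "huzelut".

"huzelut" ends in -t. The one such stem in the data (tofsot → tofsottim) doubles the final consonant and adds -im (as do zesip, himep), so the same rule applies.
The other pattern: stems ending in -a or -v insert -ol- after the first vowel.
So huzelut → huzeluttim.

huzeluttim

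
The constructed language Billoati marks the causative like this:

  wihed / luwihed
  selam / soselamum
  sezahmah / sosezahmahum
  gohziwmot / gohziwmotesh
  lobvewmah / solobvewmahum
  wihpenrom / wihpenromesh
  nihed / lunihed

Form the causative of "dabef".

selam and wihpenrom both end in -m yet inflect differently (soselamum, wihpenromesh), so the final letter is not what conditions the rule; the last vowel is.
"dabef" has last vowel 'e'. The stems whose last vowel is 'e' (nihed → lunihed, wihed → luwihed) add the prefix lu-.
So dabef → ludabef.

ludabef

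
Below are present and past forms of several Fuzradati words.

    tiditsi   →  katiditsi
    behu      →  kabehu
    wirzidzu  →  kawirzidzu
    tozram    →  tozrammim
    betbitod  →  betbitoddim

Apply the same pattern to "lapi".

kalapi

tiditsi and tozram both begin with t- yet inflect differently (katiditsi, tozrammim), so the first letter is not what conditions the rule; whether the stem ends in a vowel or a consonant is.
"lapi" ends in a vowel. The stems ending in a vowel (tiditsi → katiditsi, behu → kabehu, wirzidzu → kawirzidzu) add the prefix ka-.
So lapi → kalapi.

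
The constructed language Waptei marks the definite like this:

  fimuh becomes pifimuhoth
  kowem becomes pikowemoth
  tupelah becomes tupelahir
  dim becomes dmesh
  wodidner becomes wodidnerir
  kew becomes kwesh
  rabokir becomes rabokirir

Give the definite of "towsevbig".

towsevbigir

dim and kowem both end in -m yet inflect differently (dmesh, pikowemoth), so the final letter is not what conditions the rule; the number of vowels is.
"towsevbig" has 3 vowels. The stems with 3 vowels (tupelah → tupelahir, wodidner → wodidnerir, rabokir → rabokirir) add -ir.
The other patterns: stems with 1 vowel delete the last vowel and add -esh; stems with 2 vowels add pi- … -oth around the stem.
So towsevbig → towsevbigir.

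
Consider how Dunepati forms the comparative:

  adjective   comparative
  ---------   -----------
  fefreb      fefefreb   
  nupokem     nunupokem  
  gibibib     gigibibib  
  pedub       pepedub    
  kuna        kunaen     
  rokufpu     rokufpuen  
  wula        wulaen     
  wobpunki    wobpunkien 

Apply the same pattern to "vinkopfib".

pedub and rokufpu both have last vowel 'u' yet inflect differently (pepedub, rokufpuen), so the last vowel is not what conditions the rule; whether the stem ends in a vowel or a consonant is.
"vinkopfib" ends in a consonant. The stems ending in a consonant (fefreb → fefefreb, nupokem → nunupokem, gibibib → gigibibib) repeat the first consonant+vowel as a prefix.
So vinkopfib → vivinkopfib.

vivinkopfib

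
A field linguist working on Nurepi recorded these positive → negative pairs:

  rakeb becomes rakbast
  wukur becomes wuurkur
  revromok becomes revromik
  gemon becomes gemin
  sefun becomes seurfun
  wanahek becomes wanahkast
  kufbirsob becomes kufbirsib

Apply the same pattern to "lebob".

"lebob" has last vowel 'o'. The stems whose last vowel is 'o' (revromok → revromik, gemon → gemin, kufbirsob → kufbirsib) change the last vowel to 'i'.
So lebob → lebib.

lebib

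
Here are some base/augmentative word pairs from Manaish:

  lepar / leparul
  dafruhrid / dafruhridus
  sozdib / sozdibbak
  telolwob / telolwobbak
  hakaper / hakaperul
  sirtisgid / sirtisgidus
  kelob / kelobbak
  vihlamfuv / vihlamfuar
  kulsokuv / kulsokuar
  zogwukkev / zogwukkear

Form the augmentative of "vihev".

"vihev" ends in -v. The stems ending in -v (vihlamfuv → vihlamfuar, kulsokuv → kulsokuar, zogwukkev → zogwukkear) drop the final letter and add -ar.
So vihev → vihear.

vihear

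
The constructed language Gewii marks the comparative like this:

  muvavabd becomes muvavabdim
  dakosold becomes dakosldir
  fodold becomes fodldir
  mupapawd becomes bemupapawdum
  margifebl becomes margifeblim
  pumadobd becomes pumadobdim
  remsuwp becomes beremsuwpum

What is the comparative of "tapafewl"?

mupapawd and muvavabd both end in -d yet inflect differently (bemupapawdum, muvavabdim), so the final letter is not what conditions the rule; the second-to-last letter is.
"tapafewl" has second-to-last letter 'w'. The stems whose second-to-last letter is 'w' (mupapawd → bemupapawdum, remsuwp → beremsuwpum) add be- … -um around the stem.
The other patterns: stems whose second-to-last letter is 'b' add -im; stems whose second-to-last letter is 'l' delete the last vowel and add -ir.
So tapafewl → betapafewlum.

betapafewlum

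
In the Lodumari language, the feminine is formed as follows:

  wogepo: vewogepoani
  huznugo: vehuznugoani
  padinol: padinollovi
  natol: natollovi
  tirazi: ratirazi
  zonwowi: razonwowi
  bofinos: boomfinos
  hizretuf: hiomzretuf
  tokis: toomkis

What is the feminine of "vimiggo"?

wogepo and padinol both have last vowel 'o' yet inflect differently (vewogepoani, padinollovi), so the last vowel is not what conditions the rule; the final letter is.
"vimiggo" ends in -o. The stems ending in -o (wogepo → vewogepoani, huznugo → vehuznugoani) add ve- … -ani around the stem.
The other patterns: stems ending in -l double the final consonant and add -ovi; stems ending in -i add the prefix ra-; stems ending in -f or -s insert -om- after the first vowel.
So vimiggo → vevimiggoani.

vevimiggoani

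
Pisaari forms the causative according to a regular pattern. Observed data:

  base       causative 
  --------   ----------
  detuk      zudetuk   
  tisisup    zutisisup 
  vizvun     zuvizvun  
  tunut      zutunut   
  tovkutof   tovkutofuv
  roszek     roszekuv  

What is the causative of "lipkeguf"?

zulipkeguf

"lipkeguf" has last vowel 'u'. The stems whose last vowel is 'u' (detuk → zudetuk, tisisup → zutisisup, vizvun → zuvizvun) add the prefix zu-.
So lipkeguf → zulipkeguf.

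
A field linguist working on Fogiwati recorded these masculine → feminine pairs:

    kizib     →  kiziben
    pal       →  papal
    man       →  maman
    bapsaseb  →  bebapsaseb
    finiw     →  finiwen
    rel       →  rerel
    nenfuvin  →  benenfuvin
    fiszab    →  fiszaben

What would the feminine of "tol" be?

fiszab and bapsaseb both end in -b yet inflect differently (fiszaben, bebapsaseb), so the final letter is not what conditions the rule; the number of vowels is.
"tol" has 1 vowel. The stems with 1 vowel (man → maman, pal → papal, rel → rerel) repeat the first consonant+vowel as a prefix.
The other patterns: stems with 2 vowels add -en; stems with 3 vowels add the prefix be-.
So tol → totol.

totol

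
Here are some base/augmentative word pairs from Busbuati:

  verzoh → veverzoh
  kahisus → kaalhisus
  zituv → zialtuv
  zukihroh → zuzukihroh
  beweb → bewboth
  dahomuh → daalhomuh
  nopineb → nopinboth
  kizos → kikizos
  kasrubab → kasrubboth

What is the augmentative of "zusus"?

verzoh and dahomuh both end in -h yet inflect differently (veverzoh, daalhomuh), so the final letter is not what conditions the rule; the last vowel is.
"zusus" has last vowel 'u'. The stems whose last vowel is 'u' (zituv → zialtuv, dahomuh → daalhomuh, kahisus → kaalhisus) insert -al- after the first vowel.
So zusus → zualsus.

zualsus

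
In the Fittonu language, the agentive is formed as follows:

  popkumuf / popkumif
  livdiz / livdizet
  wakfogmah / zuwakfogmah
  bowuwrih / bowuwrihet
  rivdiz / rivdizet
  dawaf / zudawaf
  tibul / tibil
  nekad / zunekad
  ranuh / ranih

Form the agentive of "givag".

ranuh and bowuwrih both end in -h yet inflect differently (ranih, bowuwrihet), so the final letter is not what conditions the rule; the last vowel is.
"givag" has last vowel 'a'. The stems whose last vowel is 'a' (nekad → zunekad, wakfogmah → zuwakfogmah, dawaf → zudawaf) add the prefix zu-.
The other patterns: stems whose last vowel is 'u' change the last vowel to 'i'; stems whose last vowel is 'i' add -et.
So givag → zugivag.

zugivag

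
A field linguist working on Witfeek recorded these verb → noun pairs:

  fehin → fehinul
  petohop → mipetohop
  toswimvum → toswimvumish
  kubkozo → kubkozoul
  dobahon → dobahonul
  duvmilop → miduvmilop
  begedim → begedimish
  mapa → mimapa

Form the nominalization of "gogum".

gogumish

fehin and begedim both have last vowel 'i' yet inflect differently (fehinul, begedimish), so the last vowel is not what conditions the rule; the final letter is.
"gogum" ends in -m. The stems ending in -m (begedim → begedimish, toswimvum → toswimvumish) add -ish.
The other patterns: stems ending in -n or -o add -ul; stems ending in -a or -p add the prefix mi-.
So gogum → gogumish.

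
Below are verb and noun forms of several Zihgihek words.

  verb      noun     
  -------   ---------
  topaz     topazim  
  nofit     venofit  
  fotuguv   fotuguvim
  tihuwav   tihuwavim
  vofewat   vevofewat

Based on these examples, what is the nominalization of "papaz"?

vofewat and topaz both have last vowel 'a' yet inflect differently (vevofewat, topazim), so the last vowel is not what conditions the rule; the final letter is.
"papaz" ends in -z. The one such stem in the data (topaz → topazim) adds -im, so the same rule applies.
The other pattern: stems ending in -t add the prefix ve-.
So papaz → papazim.

papazim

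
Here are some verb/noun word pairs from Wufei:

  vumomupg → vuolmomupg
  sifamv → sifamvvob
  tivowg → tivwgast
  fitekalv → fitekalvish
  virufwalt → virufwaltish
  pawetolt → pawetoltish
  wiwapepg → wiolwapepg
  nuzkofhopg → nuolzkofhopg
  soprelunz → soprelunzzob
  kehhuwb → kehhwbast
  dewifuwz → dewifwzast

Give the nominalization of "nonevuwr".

nonevwrast

tivowg and wiwapepg both end in -g yet inflect differently (tivwgast, wiolwapepg), so the final letter is not what conditions the rule; the second-to-last letter is.
"nonevuwr" has second-to-last letter 'w'. The stems whose second-to-last letter is 'w' (tivowg → tivwgast, dewifuwz → dewifwzast, kehhuwb → kehhwbast) delete the last vowel and add -ast.
The other patterns: stems whose second-to-last letter is 'l' add -ish; stems whose second-to-last letter is 'p' insert -ol- after the first vowel; stems whose second-to-last letter is 'm' or 'n' double the final consonant and add -ob.
So nonevuwr → nonevwrast.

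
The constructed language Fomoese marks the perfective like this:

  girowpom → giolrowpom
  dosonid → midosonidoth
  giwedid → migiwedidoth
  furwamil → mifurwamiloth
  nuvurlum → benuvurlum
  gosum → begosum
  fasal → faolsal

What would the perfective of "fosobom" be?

furwamil and fasal both end in -l yet inflect differently (mifurwamiloth, faolsal), so the final letter is not what conditions the rule; the last vowel is.
"fosobom" has last vowel 'o'. The one such stem in the data (girowpom → giolrowpom) inserts -ol- after the first vowel (as does fasal), so the same rule applies.
So fosobom → foolsobom.

foolsobom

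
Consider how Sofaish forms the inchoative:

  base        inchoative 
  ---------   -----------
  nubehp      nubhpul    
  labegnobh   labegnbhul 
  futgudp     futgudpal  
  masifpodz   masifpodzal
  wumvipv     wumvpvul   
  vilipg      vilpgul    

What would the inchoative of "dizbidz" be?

dizbidzal

"dizbidz" has second-to-last letter 'd'. The stems whose second-to-last letter is 'd' (masifpodz → masifpodzal, futgudp → futgudpal) add -al.
The other pattern: stems whose second-to-last letter is 'b', 'h' or 'p' delete the last vowel and add -ul.
So dizbidz → dizbidzal.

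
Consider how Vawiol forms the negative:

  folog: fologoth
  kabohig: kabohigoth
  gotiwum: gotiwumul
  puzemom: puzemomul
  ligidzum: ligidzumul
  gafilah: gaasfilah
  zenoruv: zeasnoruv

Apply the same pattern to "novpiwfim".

folog and puzemom both have last vowel 'o' yet inflect differently (fologoth, puzemomul), so the last vowel is not what conditions the rule; the final letter is.
"novpiwfim" ends in -m. The stems ending in -m (gotiwum → gotiwumul, puzemom → puzemomul, ligidzum → ligidzumul) add -ul.
So novpiwfim → novpiwfimul.

novpiwfimul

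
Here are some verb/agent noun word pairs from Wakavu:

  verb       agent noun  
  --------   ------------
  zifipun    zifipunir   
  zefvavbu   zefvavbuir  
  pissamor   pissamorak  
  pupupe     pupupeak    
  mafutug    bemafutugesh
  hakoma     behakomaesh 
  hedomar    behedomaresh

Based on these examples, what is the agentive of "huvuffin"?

pissamor and hedomar both end in -r yet inflect differently (pissamorak, behedomaresh), so the final letter is not what conditions the rule; the first letter is.
"huvuffin" begins with h-. The stems beginning with h- (hakoma → behakomaesh, hedomar → behedomaresh) add be- … -esh around the stem.
So huvuffin → behuvuffinesh.

behuvuffinesh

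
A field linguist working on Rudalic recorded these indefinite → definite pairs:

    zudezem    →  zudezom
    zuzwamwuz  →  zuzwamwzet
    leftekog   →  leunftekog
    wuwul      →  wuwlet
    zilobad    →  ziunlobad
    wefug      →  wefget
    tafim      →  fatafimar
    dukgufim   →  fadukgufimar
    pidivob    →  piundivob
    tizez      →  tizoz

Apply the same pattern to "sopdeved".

"sopdeved" has last vowel 'e'. The stems whose last vowel is 'e' (zudezem → zudezom, tizez → tizoz) change the last vowel to 'o'.
The other patterns: stems whose last vowel is 'i' add fa- … -ar around the stem; stems whose last vowel is 'a' or 'o' insert -un- after the first vowel; stems whose last vowel is 'u' delete the last vowel and add -et.
So sopdeved → sopdevod.

sopdevod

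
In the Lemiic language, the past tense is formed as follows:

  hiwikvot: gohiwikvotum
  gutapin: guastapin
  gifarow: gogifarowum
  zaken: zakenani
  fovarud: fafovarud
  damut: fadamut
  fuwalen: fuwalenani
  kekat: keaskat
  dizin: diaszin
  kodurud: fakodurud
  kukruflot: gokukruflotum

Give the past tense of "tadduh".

"tadduh" has last vowel 'u'. The stems whose last vowel is 'u' (kodurud → fakodurud, fovarud → fafovarud, damut → fadamut) add the prefix fa-.
So tadduh → fatadduh.

fatadduh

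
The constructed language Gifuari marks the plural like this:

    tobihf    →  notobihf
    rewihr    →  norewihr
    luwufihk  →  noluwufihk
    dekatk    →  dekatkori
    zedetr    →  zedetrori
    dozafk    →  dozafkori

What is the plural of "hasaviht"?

luwufihk and dekatk both end in -k yet inflect differently (noluwufihk, dekatkori), so the final letter is not what conditions the rule; the second-to-last letter is.
"hasaviht" has second-to-last letter 'h'. The stems whose second-to-last letter is 'h' (tobihf → notobihf, rewihr → norewihr, luwufihk → noluwufihk) add the prefix no-.
The other pattern: stems whose second-to-last letter is 'f' or 't' add -ori.
So hasaviht → nohasaviht.

nohasaviht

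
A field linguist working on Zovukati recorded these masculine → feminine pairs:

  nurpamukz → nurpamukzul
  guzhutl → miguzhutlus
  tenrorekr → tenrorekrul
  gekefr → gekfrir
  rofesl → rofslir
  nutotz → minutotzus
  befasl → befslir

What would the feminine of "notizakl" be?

nurpamukz and nutotz both end in -z yet inflect differently (nurpamukzul, minutotzus), so the final letter is not what conditions the rule; the second-to-last letter is.
"notizakl" has second-to-last letter 'k'. The stems whose second-to-last letter is 'k' (tenrorekr → tenrorekrul, nurpamukz → nurpamukzul) add -ul.
The other patterns: stems whose second-to-last letter is 't' add mi- … -us around the stem; stems whose second-to-last letter is 'f' or 's' delete the last vowel and add -ir.
So notizakl → notizaklul.

notizaklul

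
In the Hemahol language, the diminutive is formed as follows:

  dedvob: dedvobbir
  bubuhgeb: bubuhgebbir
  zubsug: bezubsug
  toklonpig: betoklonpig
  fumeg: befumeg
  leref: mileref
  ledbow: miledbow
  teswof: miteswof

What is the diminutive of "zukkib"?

bubuhgeb and fumeg both have last vowel 'e' yet inflect differently (bubuhgebbir, befumeg), so the last vowel is not what conditions the rule; the final letter is.
"zukkib" ends in -b. The stems ending in -b (dedvob → dedvobbir, bubuhgeb → bubuhgebbir) double the final consonant and add -ir.
The other patterns: stems ending in -g add the prefix be-; stems ending in -f or -w add the prefix mi-.
So zukkib → zukkibbir.

zukkibbir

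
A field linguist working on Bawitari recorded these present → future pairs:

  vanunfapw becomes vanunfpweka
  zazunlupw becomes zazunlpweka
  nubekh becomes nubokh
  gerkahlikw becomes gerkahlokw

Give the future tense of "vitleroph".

zazunlupw and gerkahlikw both end in -w yet inflect differently (zazunlpweka, gerkahlokw), so the final letter is not what conditions the rule; the second-to-last letter is.
"vitleroph" has second-to-last letter 'p'. The stems whose second-to-last letter is 'p' (zazunlupw → zazunlpweka, vanunfapw → vanunfpweka) delete the last vowel and add -eka.
So vitleroph → vitlerpheka.

vitlerpheka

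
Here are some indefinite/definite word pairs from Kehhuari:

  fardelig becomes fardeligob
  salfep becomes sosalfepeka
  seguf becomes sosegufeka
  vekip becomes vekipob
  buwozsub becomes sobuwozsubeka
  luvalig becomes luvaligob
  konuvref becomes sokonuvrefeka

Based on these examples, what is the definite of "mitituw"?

somitituweka

vekip and salfep both end in -p yet inflect differently (vekipob, sosalfepeka), so the final letter is not what conditions the rule; the last vowel is.
"mitituw" has last vowel 'u'. The stems whose last vowel is 'u' (seguf → sosegufeka, buwozsub → sobuwozsubeka) add so- … -eka around the stem.
The other pattern: stems whose last vowel is 'i' add -ob.
So mitituw → somitituweka.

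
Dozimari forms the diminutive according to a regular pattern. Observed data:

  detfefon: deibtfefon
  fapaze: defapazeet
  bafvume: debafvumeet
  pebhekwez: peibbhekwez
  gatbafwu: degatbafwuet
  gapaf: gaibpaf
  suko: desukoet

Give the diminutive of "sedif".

seibdif

fapaze and pebhekwez both have last vowel 'e' yet inflect differently (defapazeet, peibbhekwez), so the last vowel is not what conditions the rule; whether the stem ends in a vowel or a consonant is.
"sedif" ends in a consonant. The stems ending in a consonant (pebhekwez → peibbhekwez, detfefon → deibtfefon, gapaf → gaibpaf) insert -ib- after the first vowel.
The other pattern: stems ending in a vowel add de- … -et around the stem.
So sedif → seibdif.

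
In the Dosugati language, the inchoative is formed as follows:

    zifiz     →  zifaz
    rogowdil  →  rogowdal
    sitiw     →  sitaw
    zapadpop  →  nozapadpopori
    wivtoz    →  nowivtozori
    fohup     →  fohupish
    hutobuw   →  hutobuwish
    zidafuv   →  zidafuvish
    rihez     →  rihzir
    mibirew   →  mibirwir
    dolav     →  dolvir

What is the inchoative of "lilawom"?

zifiz and wivtoz both end in -z yet inflect differently (zifaz, nowivtozori), so the final letter is not what conditions the rule; the last vowel is.
"lilawom" has last vowel 'o'. The stems whose last vowel is 'o' (zapadpop → nozapadpopori, wivtoz → nowivtozori) add no- … -ori around the stem.
The other patterns: stems whose last vowel is 'i' change the last vowel to 'a'; stems whose last vowel is 'u' add -ish; stems whose last vowel is 'a' or 'e' delete the last vowel and add -ir.
So lilawom → nolilawomori.

nolilawomori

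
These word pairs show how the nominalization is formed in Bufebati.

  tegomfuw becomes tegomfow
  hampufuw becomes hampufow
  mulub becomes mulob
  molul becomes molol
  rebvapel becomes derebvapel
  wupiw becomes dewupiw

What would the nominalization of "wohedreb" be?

dewohedreb

molul and rebvapel both end in -l yet inflect differently (molol, derebvapel), so the final letter is not what conditions the rule; the last vowel is.
"wohedreb" has last vowel 'e'. The one such stem in the data (rebvapel → derebvapel) adds the prefix de-, so the same rule applies.
So wohedreb → dewohedreb.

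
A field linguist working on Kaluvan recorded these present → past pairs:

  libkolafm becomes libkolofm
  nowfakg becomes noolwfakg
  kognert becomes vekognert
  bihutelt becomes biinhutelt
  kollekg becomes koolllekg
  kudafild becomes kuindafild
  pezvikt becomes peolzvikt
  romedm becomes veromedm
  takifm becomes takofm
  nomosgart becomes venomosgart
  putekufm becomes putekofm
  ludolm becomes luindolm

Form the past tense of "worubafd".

"worubafd" has second-to-last letter 'f'. The stems whose second-to-last letter is 'f' (putekufm → putekofm, libkolafm → libkolofm, takifm → takofm) change the last vowel to 'o'.
The other patterns: stems whose second-to-last letter is 'k' insert -ol- after the first vowel; stems whose second-to-last letter is 'l' insert -in- after the first vowel; stems whose second-to-last letter is 'd' or 'r' add the prefix ve-.
So worubafd → worubofd.

worubofd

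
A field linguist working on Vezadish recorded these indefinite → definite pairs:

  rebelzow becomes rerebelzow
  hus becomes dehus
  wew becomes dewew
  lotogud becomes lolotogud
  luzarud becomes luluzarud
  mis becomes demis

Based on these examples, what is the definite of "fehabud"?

wew and rebelzow both end in -w yet inflect differently (dewew, rerebelzow), so the final letter is not what conditions the rule; the number of vowels is.
"fehabud" has 3 vowels. The stems with 3 vowels (luzarud → luluzarud, rebelzow → rerebelzow, lotogud → lolotogud) repeat the first consonant+vowel as a prefix.
So fehabud → fefehabud.

fefehabud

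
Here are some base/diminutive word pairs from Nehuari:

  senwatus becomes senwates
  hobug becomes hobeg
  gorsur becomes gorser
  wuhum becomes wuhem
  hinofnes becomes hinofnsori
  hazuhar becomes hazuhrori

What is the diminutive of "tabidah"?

tabidhori

"tabidah" has last vowel 'a'. The one such stem in the data (hazuhar → hazuhrori) deletes the last vowel and adds -ori (as does hinofnes), so the same rule applies.
The other pattern: stems whose last vowel is 'u' change the last vowel to 'e'.
So tabidah → tabidhori.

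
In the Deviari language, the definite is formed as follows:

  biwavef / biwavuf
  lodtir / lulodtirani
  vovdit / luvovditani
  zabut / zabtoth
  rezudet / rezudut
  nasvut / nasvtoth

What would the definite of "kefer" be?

kefur

"kefer" has last vowel 'e'. The stems whose last vowel is 'e' (biwavef → biwavuf, rezudet → rezudut) change the last vowel to 'u'.
So kefer → kefur.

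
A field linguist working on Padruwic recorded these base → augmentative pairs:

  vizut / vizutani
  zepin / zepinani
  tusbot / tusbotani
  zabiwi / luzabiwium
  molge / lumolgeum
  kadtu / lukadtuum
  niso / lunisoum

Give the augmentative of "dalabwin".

dalabwinani

zabiwi and zepin both have last vowel 'i' yet inflect differently (luzabiwium, zepinani), so the last vowel is not what conditions the rule; whether the stem ends in a vowel or a consonant is.
"dalabwin" ends in a consonant. The stems ending in a consonant (zepin → zepinani, vizut → vizutani, tusbot → tusbotani) add -ani.
The other pattern: stems ending in a vowel add lu- … -um around the stem.
So dalabwin → dalabwinani.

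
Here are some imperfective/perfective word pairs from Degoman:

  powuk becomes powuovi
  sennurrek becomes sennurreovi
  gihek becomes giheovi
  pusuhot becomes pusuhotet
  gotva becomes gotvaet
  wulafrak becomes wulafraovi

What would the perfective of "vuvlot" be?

wulafrak and gotva both have last vowel 'a' yet inflect differently (wulafraovi, gotvaet), so the last vowel is not what conditions the rule; the final letter is.
"vuvlot" ends in -t. The one such stem in the data (pusuhot → pusuhotet) adds -et, so the same rule applies.
So vuvlot → vuvlotet.

vuvlotet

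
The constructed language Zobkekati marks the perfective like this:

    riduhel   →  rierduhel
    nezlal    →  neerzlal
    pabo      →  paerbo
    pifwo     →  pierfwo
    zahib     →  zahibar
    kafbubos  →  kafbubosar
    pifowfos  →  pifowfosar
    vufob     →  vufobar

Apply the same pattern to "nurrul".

nuerrrul

pabo and kafbubos both have last vowel 'o' yet inflect differently (paerbo, kafbubosar), so the last vowel is not what conditions the rule; the final letter is.
"nurrul" ends in -l. The stems ending in -l (riduhel → rierduhel, nezlal → neerzlal) insert -er- after the first vowel.
The other pattern: stems ending in -b or -s add -ar.
So nurrul → nuerrrul.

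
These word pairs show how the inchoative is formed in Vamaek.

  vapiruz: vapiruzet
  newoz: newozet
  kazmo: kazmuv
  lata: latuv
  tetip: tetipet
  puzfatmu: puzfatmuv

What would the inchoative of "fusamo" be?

puzfatmu and vapiruz both have last vowel 'u' yet inflect differently (puzfatmuv, vapiruzet), so the last vowel is not what conditions the rule; whether the stem ends in a vowel or a consonant is.
"fusamo" ends in a vowel. The stems ending in a vowel (kazmo → kazmuv, lata → latuv, puzfatmu → puzfatmuv) drop the final letter and add -uv.
So fusamo → fusamuv.

fusamuv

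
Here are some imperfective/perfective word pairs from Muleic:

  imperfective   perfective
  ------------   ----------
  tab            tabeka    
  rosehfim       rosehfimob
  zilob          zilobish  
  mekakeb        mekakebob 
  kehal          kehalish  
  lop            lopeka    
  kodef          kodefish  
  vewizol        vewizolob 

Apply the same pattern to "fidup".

fidupish

"fidup" has 2 vowels. The stems with 2 vowels (zilob → zilobish, kehal → kehalish, kodef → kodefish) add -ish.
The other patterns: stems with 1 vowel add -eka; stems with 3 vowels add -ob.
So fidup → fidupish.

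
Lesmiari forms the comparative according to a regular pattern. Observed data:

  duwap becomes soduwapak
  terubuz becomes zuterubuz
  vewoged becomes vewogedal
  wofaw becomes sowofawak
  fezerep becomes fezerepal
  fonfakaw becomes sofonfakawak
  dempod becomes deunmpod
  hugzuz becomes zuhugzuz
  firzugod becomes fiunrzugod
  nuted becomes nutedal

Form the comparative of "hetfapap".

duwap and fezerep both end in -p yet inflect differently (soduwapak, fezerepal), so the final letter is not what conditions the rule; the last vowel is.
"hetfapap" has last vowel 'a'. The stems whose last vowel is 'a' (fonfakaw → sofonfakawak, duwap → soduwapak, wofaw → sowofawak) add so- … -ak around the stem.
The other patterns: stems whose last vowel is 'u' add the prefix zu-; stems whose last vowel is 'e' add -al; stems whose last vowel is 'o' insert -un- after the first vowel.
So hetfapap → sohetfapapak.

sohetfapapak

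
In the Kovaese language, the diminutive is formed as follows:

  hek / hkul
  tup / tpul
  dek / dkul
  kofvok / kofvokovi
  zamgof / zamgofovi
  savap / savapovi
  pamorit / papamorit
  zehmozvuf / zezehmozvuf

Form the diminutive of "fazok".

fazokovi

hek and kofvok both end in -k yet inflect differently (hkul, kofvokovi), so the final letter is not what conditions the rule; the number of vowels is.
"fazok" has 2 vowels. The stems with 2 vowels (kofvok → kofvokovi, zamgof → zamgofovi, savap → savapovi) add -ovi.
So fazok → fazokovi.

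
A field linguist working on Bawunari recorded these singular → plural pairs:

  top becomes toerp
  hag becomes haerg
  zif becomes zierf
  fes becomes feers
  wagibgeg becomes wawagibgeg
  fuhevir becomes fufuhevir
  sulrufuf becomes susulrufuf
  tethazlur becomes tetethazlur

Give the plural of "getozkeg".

"getozkeg" has 3 vowels. The stems with 3 vowels (wagibgeg → wawagibgeg, fuhevir → fufuhevir, sulrufuf → susulrufuf) repeat the first consonant+vowel as a prefix.
So getozkeg → gegetozkeg.

gegetozkeg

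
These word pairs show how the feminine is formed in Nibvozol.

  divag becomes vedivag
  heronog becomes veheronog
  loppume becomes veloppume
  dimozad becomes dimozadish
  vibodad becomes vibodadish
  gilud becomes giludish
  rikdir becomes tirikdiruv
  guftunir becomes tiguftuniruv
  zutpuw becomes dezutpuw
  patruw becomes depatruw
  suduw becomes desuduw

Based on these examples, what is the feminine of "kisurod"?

kisurodish

divag and dimozad both have last vowel 'a' yet inflect differently (vedivag, dimozadish), so the last vowel is not what conditions the rule; the final letter is.
"kisurod" ends in -d. The stems ending in -d (dimozad → dimozadish, vibodad → vibodadish, gilud → giludish) add -ish.
The other patterns: stems ending in -e or -g add the prefix ve-; stems ending in -r add ti- … -uv around the stem; stems ending in -w add the prefix de-.
So kisurod → kisurodish.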